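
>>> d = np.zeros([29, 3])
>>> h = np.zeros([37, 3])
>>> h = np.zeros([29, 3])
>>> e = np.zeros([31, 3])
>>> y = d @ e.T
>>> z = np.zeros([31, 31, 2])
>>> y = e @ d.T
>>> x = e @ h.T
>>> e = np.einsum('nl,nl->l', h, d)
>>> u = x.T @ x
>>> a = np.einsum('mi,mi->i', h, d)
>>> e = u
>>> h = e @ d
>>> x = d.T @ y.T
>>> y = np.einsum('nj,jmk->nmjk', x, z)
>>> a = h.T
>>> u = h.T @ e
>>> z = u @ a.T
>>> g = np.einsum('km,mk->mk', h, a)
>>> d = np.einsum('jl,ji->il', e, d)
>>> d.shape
(3, 29)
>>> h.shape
(29, 3)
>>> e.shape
(29, 29)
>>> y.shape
(3, 31, 31, 2)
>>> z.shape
(3, 3)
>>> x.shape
(3, 31)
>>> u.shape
(3, 29)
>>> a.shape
(3, 29)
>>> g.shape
(3, 29)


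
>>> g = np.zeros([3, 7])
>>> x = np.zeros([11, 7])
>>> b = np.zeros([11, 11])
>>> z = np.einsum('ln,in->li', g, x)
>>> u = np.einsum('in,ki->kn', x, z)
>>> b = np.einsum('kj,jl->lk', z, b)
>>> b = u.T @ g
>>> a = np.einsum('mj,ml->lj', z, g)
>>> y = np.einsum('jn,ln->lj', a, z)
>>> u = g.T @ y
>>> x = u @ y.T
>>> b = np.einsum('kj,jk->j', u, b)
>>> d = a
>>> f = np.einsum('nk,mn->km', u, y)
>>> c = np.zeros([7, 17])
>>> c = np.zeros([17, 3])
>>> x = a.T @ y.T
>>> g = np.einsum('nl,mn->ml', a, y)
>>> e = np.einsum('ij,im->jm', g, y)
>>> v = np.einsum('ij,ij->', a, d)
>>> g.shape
(3, 11)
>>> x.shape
(11, 3)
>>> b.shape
(7,)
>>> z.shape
(3, 11)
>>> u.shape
(7, 7)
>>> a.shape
(7, 11)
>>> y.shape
(3, 7)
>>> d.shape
(7, 11)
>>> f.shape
(7, 3)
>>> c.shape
(17, 3)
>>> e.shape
(11, 7)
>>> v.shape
()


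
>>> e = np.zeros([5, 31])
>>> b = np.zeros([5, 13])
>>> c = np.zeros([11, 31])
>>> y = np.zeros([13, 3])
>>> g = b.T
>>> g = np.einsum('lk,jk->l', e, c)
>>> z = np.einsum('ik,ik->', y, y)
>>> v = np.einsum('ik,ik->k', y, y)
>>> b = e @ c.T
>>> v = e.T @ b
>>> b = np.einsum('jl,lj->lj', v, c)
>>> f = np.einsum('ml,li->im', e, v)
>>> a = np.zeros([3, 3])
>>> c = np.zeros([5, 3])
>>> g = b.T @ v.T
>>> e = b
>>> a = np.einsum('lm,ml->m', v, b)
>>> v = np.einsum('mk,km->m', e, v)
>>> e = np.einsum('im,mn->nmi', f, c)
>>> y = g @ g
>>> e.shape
(3, 5, 11)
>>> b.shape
(11, 31)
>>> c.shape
(5, 3)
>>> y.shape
(31, 31)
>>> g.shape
(31, 31)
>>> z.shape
()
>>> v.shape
(11,)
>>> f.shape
(11, 5)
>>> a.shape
(11,)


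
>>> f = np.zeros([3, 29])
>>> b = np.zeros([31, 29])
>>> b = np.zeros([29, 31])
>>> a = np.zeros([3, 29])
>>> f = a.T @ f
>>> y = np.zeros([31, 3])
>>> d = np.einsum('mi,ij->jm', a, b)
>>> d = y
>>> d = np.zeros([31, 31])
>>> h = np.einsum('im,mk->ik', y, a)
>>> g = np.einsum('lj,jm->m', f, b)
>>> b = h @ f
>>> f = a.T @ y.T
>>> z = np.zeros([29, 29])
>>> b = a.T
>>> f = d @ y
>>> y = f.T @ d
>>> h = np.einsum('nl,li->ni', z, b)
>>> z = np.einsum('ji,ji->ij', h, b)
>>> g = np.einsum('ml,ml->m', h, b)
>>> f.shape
(31, 3)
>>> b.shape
(29, 3)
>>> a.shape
(3, 29)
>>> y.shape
(3, 31)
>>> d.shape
(31, 31)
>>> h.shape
(29, 3)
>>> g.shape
(29,)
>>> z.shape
(3, 29)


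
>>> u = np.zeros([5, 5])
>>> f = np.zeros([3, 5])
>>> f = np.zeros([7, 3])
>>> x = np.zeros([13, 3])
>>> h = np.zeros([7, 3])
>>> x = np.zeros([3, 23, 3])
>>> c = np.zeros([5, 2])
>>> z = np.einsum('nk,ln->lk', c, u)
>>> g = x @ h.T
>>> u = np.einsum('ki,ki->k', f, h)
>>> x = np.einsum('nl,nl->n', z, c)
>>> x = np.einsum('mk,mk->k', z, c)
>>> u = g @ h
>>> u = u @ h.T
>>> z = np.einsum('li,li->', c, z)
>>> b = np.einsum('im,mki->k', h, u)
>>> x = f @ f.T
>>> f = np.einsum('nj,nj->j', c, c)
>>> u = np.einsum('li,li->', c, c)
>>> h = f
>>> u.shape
()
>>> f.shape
(2,)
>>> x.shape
(7, 7)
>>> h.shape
(2,)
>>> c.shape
(5, 2)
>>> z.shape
()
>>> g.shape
(3, 23, 7)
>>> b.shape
(23,)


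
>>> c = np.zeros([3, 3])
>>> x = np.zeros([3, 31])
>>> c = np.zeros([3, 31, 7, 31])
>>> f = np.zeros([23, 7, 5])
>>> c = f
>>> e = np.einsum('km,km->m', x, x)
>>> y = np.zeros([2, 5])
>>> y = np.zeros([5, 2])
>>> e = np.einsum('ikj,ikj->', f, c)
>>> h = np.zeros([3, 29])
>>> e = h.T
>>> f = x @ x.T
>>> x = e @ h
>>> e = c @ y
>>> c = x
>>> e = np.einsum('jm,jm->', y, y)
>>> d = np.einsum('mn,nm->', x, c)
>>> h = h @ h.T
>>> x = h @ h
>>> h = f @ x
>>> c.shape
(29, 29)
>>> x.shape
(3, 3)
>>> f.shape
(3, 3)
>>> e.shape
()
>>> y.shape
(5, 2)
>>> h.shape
(3, 3)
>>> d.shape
()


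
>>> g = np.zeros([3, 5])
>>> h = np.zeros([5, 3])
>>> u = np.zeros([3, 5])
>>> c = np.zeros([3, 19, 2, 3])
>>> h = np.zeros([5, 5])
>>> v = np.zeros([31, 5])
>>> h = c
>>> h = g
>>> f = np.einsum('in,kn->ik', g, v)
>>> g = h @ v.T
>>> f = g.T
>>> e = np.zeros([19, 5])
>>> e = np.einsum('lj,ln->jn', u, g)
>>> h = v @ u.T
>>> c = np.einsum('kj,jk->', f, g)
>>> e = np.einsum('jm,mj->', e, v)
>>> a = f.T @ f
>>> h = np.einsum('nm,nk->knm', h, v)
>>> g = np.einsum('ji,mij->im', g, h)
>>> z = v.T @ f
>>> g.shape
(31, 5)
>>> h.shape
(5, 31, 3)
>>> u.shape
(3, 5)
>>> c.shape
()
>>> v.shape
(31, 5)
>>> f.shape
(31, 3)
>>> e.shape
()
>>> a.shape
(3, 3)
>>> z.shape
(5, 3)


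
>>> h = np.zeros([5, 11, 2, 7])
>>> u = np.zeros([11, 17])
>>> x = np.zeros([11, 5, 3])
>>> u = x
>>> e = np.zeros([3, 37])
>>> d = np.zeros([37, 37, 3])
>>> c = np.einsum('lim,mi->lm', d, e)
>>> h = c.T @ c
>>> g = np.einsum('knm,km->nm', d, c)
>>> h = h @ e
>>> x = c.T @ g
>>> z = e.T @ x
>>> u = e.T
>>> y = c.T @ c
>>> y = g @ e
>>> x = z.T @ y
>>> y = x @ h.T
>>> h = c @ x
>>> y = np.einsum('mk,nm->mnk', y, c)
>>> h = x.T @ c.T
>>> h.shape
(37, 37)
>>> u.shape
(37, 3)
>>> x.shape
(3, 37)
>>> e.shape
(3, 37)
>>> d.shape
(37, 37, 3)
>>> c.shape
(37, 3)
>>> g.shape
(37, 3)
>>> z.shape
(37, 3)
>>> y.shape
(3, 37, 3)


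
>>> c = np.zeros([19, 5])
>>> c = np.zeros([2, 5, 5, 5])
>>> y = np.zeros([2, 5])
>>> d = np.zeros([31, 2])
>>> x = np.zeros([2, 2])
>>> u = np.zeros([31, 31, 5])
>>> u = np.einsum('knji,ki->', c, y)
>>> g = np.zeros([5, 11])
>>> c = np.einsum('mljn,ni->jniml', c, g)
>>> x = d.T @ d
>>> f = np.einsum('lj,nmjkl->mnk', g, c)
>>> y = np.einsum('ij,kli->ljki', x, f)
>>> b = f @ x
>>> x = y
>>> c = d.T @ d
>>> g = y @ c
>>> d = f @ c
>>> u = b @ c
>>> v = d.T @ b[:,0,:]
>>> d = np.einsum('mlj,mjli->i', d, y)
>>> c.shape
(2, 2)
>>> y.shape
(5, 2, 5, 2)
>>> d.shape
(2,)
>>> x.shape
(5, 2, 5, 2)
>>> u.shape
(5, 5, 2)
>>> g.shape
(5, 2, 5, 2)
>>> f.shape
(5, 5, 2)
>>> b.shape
(5, 5, 2)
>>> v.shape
(2, 5, 2)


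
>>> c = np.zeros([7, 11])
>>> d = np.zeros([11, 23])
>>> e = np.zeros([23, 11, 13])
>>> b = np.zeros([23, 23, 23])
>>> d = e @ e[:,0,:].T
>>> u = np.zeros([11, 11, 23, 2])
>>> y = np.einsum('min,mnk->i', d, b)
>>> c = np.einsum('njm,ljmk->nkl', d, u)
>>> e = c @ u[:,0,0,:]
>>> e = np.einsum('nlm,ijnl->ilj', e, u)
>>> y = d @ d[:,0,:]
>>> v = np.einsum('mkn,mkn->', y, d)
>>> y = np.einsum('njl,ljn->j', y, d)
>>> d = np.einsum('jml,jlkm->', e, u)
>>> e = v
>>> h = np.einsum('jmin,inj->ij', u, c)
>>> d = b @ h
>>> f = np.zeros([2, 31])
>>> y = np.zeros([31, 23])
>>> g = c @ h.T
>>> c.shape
(23, 2, 11)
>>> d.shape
(23, 23, 11)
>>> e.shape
()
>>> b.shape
(23, 23, 23)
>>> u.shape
(11, 11, 23, 2)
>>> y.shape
(31, 23)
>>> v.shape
()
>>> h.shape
(23, 11)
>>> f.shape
(2, 31)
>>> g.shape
(23, 2, 23)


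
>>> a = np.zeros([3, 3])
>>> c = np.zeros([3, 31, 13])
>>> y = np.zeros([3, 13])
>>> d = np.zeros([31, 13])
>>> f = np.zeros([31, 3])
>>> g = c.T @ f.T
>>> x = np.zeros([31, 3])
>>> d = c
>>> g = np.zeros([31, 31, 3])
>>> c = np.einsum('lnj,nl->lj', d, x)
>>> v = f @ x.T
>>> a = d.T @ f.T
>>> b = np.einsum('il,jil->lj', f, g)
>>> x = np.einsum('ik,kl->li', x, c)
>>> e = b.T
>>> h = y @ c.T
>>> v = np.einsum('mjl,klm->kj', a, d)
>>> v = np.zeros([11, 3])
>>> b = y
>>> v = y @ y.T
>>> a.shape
(13, 31, 31)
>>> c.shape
(3, 13)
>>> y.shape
(3, 13)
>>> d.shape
(3, 31, 13)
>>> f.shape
(31, 3)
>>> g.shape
(31, 31, 3)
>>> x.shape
(13, 31)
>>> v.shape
(3, 3)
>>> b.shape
(3, 13)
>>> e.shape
(31, 3)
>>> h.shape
(3, 3)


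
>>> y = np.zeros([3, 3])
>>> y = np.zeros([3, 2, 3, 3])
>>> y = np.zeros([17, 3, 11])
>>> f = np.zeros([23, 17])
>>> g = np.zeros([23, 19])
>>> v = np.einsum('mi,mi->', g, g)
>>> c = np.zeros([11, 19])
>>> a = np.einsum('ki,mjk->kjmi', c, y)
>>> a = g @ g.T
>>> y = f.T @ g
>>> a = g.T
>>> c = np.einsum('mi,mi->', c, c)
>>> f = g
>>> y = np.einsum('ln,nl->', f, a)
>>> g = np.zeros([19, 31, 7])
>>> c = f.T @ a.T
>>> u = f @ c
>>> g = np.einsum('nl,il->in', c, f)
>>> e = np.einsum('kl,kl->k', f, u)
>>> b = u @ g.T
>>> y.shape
()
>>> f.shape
(23, 19)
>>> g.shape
(23, 19)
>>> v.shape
()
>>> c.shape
(19, 19)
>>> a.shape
(19, 23)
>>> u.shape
(23, 19)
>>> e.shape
(23,)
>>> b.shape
(23, 23)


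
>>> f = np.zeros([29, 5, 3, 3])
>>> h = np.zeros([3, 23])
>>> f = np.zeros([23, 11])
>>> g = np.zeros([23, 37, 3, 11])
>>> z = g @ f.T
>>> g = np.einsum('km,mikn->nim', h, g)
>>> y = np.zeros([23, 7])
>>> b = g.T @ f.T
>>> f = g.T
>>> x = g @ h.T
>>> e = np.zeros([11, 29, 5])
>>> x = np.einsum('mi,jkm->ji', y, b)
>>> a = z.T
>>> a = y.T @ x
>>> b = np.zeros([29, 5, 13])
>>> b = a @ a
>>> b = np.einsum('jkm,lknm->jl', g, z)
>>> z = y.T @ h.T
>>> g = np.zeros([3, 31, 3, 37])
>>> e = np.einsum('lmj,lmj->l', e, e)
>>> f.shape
(23, 37, 11)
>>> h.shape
(3, 23)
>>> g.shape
(3, 31, 3, 37)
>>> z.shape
(7, 3)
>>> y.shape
(23, 7)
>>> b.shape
(11, 23)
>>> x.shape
(23, 7)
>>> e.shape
(11,)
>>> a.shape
(7, 7)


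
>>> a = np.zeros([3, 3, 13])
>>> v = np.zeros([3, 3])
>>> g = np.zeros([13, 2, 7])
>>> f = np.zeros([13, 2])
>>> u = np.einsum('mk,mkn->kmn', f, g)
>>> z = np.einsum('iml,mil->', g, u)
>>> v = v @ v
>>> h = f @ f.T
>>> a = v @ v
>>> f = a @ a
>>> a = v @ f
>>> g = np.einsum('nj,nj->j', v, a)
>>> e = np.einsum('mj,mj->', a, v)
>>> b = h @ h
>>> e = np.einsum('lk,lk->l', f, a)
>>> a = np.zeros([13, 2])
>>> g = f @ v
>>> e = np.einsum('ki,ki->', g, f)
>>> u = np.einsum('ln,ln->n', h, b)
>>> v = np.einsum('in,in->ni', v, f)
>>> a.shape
(13, 2)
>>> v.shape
(3, 3)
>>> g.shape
(3, 3)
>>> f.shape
(3, 3)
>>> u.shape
(13,)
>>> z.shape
()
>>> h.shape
(13, 13)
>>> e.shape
()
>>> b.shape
(13, 13)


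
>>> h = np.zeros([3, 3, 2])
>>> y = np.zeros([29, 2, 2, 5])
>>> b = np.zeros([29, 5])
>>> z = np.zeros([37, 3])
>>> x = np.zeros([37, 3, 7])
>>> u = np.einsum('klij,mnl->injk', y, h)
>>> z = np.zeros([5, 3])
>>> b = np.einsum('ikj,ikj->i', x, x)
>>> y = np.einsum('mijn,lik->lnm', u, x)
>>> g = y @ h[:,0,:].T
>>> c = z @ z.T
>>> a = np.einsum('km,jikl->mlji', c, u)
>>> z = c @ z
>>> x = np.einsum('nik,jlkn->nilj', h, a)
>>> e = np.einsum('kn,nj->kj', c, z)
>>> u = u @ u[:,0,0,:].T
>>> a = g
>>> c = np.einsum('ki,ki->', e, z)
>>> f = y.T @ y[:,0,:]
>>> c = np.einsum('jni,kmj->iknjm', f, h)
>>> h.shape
(3, 3, 2)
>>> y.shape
(37, 29, 2)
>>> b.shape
(37,)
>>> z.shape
(5, 3)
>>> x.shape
(3, 3, 29, 5)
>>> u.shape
(2, 3, 5, 2)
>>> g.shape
(37, 29, 3)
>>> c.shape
(2, 3, 29, 2, 3)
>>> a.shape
(37, 29, 3)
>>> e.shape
(5, 3)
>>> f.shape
(2, 29, 2)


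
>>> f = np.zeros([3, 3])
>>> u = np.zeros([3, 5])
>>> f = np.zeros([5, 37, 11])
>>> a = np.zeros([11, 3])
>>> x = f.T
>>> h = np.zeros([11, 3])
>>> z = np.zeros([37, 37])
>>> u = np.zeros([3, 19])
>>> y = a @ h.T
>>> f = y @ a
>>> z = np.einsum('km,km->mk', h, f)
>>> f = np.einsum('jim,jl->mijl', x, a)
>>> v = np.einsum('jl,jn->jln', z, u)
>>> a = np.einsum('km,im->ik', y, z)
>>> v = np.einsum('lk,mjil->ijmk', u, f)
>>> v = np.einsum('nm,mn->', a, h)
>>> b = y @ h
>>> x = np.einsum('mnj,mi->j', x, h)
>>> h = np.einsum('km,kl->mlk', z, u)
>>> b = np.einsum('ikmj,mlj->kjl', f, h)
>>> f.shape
(5, 37, 11, 3)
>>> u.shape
(3, 19)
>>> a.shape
(3, 11)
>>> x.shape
(5,)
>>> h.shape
(11, 19, 3)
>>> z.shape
(3, 11)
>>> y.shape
(11, 11)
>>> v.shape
()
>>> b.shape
(37, 3, 19)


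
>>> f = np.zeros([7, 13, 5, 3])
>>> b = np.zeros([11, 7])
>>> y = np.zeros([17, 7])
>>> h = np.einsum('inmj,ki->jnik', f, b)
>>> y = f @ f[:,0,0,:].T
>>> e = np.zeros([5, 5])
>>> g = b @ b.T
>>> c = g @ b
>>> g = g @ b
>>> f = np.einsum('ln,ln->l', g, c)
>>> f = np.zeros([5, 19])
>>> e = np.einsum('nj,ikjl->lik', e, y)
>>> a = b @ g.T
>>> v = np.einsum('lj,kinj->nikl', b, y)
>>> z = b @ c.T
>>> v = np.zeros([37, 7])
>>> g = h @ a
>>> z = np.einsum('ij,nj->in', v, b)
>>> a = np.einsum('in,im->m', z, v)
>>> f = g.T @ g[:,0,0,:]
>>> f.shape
(11, 7, 13, 11)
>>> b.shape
(11, 7)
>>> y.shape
(7, 13, 5, 7)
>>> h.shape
(3, 13, 7, 11)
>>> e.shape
(7, 7, 13)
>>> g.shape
(3, 13, 7, 11)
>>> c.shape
(11, 7)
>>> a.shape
(7,)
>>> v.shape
(37, 7)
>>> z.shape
(37, 11)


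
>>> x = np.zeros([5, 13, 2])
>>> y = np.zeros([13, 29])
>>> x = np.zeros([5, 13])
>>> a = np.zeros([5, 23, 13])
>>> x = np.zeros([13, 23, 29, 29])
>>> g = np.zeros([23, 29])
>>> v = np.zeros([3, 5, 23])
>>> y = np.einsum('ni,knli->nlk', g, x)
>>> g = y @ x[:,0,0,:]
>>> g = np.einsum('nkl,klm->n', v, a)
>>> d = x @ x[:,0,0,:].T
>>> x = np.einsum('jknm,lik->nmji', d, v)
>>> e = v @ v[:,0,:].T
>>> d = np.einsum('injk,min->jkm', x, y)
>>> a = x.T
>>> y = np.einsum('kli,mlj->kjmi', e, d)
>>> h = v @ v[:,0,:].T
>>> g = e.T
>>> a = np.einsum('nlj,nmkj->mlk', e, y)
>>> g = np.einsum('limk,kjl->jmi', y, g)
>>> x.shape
(29, 13, 13, 5)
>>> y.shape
(3, 23, 13, 3)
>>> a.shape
(23, 5, 13)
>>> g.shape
(5, 13, 23)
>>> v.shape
(3, 5, 23)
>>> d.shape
(13, 5, 23)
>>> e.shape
(3, 5, 3)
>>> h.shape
(3, 5, 3)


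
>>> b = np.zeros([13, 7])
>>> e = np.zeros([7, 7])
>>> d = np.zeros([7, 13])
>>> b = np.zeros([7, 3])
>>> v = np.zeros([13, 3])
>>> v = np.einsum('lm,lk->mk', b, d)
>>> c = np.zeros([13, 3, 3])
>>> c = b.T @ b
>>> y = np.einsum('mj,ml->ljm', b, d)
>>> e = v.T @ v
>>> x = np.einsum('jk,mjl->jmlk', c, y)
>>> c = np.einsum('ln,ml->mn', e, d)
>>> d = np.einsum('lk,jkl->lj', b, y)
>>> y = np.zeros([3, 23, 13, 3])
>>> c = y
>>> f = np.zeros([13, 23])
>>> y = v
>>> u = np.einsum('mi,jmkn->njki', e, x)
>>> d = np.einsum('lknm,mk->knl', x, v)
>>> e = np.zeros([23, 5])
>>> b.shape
(7, 3)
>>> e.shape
(23, 5)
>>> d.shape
(13, 7, 3)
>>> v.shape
(3, 13)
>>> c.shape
(3, 23, 13, 3)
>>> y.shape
(3, 13)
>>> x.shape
(3, 13, 7, 3)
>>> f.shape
(13, 23)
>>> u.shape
(3, 3, 7, 13)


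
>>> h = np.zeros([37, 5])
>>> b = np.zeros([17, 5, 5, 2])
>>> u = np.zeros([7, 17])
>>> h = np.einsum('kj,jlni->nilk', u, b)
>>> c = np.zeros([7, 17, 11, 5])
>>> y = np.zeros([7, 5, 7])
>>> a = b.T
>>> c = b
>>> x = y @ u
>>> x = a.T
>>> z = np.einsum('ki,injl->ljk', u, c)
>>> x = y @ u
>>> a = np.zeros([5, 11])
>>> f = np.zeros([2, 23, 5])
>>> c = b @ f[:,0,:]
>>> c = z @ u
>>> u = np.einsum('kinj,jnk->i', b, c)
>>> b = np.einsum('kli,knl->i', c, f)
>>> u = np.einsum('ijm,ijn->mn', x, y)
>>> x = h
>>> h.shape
(5, 2, 5, 7)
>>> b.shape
(17,)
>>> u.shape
(17, 7)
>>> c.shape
(2, 5, 17)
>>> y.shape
(7, 5, 7)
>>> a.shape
(5, 11)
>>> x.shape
(5, 2, 5, 7)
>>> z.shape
(2, 5, 7)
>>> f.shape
(2, 23, 5)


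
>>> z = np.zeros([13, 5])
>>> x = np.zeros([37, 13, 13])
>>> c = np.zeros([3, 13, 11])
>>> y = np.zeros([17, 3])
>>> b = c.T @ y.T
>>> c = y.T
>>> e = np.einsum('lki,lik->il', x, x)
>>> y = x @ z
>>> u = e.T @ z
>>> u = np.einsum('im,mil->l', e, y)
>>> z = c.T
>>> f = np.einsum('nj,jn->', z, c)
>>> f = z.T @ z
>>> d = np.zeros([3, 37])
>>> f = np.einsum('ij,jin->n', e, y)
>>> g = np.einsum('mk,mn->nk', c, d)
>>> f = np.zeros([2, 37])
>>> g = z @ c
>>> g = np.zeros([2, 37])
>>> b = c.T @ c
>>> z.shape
(17, 3)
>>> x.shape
(37, 13, 13)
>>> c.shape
(3, 17)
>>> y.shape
(37, 13, 5)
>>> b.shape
(17, 17)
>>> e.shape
(13, 37)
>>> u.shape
(5,)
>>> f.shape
(2, 37)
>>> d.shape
(3, 37)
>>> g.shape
(2, 37)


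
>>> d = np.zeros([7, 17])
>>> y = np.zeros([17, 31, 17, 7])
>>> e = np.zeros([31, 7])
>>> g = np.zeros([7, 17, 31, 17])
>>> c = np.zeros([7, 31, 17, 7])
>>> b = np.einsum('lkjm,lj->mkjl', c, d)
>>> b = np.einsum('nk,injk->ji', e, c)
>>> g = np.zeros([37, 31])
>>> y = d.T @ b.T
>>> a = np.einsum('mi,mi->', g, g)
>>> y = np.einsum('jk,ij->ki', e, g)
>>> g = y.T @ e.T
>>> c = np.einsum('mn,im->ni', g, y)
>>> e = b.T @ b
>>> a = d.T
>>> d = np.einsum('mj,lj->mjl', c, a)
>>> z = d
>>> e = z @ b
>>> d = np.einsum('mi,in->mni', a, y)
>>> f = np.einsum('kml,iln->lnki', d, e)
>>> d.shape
(17, 37, 7)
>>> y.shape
(7, 37)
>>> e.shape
(31, 7, 7)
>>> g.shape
(37, 31)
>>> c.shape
(31, 7)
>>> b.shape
(17, 7)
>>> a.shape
(17, 7)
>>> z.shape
(31, 7, 17)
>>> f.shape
(7, 7, 17, 31)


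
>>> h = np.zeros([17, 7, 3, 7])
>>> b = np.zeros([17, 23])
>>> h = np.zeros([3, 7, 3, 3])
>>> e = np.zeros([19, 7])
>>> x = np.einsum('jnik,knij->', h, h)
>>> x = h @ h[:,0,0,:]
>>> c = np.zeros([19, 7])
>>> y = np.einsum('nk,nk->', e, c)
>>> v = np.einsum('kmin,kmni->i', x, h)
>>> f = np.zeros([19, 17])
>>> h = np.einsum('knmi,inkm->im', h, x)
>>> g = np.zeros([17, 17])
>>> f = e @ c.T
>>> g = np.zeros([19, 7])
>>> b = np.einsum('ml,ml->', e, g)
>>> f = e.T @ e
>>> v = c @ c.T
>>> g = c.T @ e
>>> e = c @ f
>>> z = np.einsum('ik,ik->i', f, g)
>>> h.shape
(3, 3)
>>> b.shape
()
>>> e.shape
(19, 7)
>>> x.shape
(3, 7, 3, 3)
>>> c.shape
(19, 7)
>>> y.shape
()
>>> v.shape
(19, 19)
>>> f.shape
(7, 7)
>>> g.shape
(7, 7)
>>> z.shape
(7,)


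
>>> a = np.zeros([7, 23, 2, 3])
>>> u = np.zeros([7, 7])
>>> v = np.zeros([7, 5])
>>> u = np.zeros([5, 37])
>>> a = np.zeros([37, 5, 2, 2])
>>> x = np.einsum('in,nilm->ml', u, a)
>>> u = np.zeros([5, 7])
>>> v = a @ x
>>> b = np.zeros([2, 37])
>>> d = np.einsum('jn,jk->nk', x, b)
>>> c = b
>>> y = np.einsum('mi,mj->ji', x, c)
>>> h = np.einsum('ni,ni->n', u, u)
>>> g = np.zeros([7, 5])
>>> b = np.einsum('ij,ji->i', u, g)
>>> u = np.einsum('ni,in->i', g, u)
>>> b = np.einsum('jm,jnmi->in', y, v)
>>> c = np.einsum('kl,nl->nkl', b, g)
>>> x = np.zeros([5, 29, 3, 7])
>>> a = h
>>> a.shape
(5,)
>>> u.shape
(5,)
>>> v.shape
(37, 5, 2, 2)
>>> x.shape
(5, 29, 3, 7)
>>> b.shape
(2, 5)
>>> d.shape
(2, 37)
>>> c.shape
(7, 2, 5)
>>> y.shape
(37, 2)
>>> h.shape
(5,)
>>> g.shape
(7, 5)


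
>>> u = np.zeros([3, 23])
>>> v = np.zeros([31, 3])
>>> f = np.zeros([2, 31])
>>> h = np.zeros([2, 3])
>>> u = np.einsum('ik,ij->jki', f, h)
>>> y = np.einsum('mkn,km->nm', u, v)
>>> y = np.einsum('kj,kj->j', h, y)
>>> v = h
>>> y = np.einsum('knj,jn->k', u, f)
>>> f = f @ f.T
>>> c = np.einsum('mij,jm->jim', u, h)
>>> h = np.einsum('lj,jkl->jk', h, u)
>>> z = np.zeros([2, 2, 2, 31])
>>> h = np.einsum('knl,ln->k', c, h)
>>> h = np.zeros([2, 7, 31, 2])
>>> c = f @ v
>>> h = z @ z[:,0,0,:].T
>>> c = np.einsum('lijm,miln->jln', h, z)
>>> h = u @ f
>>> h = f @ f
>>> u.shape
(3, 31, 2)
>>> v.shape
(2, 3)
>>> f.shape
(2, 2)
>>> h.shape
(2, 2)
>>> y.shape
(3,)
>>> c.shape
(2, 2, 31)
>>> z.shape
(2, 2, 2, 31)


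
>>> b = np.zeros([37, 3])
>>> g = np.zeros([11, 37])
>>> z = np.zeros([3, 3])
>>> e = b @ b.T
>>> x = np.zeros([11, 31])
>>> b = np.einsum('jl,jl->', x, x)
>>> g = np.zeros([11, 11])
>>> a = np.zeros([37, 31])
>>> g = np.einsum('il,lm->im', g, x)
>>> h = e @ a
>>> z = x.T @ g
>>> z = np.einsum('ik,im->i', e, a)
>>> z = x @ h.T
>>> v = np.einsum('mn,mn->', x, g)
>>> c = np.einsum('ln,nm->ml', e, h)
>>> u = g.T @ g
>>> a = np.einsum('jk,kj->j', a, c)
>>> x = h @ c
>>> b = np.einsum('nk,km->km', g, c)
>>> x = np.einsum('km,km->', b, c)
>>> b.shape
(31, 37)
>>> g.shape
(11, 31)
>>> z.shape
(11, 37)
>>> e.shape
(37, 37)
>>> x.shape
()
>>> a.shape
(37,)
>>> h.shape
(37, 31)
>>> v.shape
()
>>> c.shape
(31, 37)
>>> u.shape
(31, 31)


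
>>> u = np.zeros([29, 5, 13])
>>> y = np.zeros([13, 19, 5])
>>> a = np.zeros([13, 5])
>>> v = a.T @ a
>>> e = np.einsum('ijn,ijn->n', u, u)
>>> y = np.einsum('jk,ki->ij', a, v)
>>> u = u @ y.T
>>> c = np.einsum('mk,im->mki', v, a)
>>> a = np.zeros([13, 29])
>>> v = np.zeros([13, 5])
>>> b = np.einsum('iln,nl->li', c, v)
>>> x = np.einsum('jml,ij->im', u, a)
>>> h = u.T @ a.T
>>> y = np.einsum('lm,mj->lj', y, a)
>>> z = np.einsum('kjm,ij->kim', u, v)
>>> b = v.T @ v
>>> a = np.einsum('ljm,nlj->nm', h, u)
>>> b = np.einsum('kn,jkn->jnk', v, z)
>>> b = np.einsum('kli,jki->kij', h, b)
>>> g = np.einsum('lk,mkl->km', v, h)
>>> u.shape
(29, 5, 5)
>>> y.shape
(5, 29)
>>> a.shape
(29, 13)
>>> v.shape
(13, 5)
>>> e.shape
(13,)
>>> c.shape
(5, 5, 13)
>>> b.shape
(5, 13, 29)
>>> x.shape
(13, 5)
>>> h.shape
(5, 5, 13)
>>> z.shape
(29, 13, 5)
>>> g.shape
(5, 5)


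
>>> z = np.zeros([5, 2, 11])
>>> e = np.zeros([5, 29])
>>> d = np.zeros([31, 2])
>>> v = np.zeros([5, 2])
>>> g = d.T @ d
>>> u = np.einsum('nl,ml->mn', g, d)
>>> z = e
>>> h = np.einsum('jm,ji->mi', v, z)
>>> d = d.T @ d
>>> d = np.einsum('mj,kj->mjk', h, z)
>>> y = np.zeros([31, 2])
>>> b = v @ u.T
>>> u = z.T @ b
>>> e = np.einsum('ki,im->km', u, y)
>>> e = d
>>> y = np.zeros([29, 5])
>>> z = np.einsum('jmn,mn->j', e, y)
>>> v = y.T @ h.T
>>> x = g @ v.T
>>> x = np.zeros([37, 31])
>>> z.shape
(2,)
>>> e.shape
(2, 29, 5)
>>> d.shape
(2, 29, 5)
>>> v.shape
(5, 2)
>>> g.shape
(2, 2)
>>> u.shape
(29, 31)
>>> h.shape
(2, 29)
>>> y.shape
(29, 5)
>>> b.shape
(5, 31)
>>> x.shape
(37, 31)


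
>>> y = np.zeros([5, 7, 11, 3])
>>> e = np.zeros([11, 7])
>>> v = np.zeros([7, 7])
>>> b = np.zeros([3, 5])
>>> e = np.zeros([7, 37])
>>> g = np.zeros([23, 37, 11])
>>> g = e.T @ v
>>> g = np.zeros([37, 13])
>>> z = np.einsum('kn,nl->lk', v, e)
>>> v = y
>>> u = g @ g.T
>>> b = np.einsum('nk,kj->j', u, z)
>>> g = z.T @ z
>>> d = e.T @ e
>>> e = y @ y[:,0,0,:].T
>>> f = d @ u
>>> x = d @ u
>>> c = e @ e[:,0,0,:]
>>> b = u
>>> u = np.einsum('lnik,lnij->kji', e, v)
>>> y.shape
(5, 7, 11, 3)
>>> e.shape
(5, 7, 11, 5)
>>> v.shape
(5, 7, 11, 3)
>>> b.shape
(37, 37)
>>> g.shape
(7, 7)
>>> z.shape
(37, 7)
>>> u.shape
(5, 3, 11)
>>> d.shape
(37, 37)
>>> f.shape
(37, 37)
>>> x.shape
(37, 37)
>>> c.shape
(5, 7, 11, 5)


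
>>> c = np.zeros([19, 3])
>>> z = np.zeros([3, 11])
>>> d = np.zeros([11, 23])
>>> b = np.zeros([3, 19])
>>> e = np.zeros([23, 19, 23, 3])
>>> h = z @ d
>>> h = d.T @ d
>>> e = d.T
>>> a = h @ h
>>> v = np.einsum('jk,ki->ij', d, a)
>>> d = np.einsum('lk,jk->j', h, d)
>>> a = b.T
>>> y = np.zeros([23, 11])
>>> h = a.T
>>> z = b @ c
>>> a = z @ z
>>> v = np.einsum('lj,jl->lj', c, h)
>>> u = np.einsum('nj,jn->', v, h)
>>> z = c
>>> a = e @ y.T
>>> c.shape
(19, 3)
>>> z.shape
(19, 3)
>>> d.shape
(11,)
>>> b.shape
(3, 19)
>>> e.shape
(23, 11)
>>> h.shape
(3, 19)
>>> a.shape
(23, 23)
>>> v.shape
(19, 3)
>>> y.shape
(23, 11)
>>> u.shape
()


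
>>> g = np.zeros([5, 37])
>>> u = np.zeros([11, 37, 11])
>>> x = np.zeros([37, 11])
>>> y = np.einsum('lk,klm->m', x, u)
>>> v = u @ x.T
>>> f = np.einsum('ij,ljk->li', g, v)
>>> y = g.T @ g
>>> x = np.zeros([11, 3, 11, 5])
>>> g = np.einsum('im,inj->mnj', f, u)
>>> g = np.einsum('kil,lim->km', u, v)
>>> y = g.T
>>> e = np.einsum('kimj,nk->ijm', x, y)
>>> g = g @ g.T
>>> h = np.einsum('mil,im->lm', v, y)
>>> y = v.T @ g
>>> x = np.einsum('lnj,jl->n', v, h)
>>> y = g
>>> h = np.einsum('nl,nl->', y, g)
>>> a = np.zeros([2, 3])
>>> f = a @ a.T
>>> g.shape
(11, 11)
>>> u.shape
(11, 37, 11)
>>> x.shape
(37,)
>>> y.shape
(11, 11)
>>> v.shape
(11, 37, 37)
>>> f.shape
(2, 2)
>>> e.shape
(3, 5, 11)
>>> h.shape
()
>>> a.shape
(2, 3)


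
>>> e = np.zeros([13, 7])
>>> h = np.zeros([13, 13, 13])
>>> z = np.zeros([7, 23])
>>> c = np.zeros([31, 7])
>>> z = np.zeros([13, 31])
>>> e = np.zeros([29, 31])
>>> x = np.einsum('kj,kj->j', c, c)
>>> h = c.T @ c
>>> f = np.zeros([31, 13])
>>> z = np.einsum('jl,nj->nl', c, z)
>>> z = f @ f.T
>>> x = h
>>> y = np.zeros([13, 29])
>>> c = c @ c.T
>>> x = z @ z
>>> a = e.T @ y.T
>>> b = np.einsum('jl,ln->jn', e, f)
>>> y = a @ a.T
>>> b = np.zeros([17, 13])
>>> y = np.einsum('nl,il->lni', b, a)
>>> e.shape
(29, 31)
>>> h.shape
(7, 7)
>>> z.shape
(31, 31)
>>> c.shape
(31, 31)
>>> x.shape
(31, 31)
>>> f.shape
(31, 13)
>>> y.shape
(13, 17, 31)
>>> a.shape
(31, 13)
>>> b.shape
(17, 13)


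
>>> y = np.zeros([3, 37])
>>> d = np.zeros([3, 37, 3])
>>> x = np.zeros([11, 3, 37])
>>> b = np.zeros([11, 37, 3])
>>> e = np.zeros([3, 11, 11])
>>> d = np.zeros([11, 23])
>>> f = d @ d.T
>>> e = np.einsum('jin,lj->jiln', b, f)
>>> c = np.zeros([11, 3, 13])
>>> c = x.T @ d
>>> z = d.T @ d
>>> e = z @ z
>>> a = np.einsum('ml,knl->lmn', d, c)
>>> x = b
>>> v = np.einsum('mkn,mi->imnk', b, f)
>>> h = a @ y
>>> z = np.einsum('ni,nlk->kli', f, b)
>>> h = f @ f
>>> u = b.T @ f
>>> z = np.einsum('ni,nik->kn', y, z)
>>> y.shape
(3, 37)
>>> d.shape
(11, 23)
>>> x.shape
(11, 37, 3)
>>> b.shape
(11, 37, 3)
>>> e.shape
(23, 23)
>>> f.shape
(11, 11)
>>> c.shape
(37, 3, 23)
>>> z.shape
(11, 3)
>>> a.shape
(23, 11, 3)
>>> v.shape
(11, 11, 3, 37)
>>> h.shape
(11, 11)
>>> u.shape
(3, 37, 11)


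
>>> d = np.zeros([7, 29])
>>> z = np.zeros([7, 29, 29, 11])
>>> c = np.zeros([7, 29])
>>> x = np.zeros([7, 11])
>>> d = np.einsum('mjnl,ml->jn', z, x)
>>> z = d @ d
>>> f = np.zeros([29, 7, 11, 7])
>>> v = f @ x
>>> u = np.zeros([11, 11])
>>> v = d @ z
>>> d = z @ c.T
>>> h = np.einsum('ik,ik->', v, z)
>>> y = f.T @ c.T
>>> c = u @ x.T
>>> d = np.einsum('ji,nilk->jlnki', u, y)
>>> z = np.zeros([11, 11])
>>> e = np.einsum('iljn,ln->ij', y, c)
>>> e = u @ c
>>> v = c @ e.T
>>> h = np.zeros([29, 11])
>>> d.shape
(11, 7, 7, 7, 11)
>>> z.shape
(11, 11)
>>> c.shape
(11, 7)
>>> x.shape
(7, 11)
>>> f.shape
(29, 7, 11, 7)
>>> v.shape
(11, 11)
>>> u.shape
(11, 11)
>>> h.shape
(29, 11)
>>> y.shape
(7, 11, 7, 7)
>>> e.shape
(11, 7)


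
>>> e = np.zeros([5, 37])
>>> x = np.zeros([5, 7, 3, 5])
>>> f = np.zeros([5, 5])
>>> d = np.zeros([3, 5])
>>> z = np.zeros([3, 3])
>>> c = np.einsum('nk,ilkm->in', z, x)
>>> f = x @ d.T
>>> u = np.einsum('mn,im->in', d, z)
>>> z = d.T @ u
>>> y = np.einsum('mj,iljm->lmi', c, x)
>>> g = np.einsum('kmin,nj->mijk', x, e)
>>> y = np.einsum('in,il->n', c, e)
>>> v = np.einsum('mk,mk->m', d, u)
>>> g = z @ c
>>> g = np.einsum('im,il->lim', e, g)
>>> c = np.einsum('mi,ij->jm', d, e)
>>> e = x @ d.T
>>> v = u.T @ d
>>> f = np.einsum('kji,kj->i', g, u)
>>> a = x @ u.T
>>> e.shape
(5, 7, 3, 3)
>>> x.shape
(5, 7, 3, 5)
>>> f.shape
(37,)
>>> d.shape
(3, 5)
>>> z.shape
(5, 5)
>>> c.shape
(37, 3)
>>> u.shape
(3, 5)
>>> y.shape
(3,)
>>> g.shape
(3, 5, 37)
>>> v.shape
(5, 5)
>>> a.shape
(5, 7, 3, 3)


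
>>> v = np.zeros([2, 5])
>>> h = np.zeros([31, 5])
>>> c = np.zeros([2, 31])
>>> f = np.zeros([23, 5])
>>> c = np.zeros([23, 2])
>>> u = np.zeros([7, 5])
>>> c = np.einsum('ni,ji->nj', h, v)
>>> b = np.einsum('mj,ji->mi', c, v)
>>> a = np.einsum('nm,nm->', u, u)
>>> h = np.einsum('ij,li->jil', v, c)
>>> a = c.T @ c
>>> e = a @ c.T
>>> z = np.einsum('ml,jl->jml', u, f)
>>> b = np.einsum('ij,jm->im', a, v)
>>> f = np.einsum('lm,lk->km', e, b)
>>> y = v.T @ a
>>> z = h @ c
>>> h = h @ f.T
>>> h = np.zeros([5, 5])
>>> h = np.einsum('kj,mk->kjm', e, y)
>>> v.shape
(2, 5)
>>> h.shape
(2, 31, 5)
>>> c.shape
(31, 2)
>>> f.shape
(5, 31)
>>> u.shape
(7, 5)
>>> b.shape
(2, 5)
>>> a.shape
(2, 2)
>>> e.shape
(2, 31)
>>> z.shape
(5, 2, 2)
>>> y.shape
(5, 2)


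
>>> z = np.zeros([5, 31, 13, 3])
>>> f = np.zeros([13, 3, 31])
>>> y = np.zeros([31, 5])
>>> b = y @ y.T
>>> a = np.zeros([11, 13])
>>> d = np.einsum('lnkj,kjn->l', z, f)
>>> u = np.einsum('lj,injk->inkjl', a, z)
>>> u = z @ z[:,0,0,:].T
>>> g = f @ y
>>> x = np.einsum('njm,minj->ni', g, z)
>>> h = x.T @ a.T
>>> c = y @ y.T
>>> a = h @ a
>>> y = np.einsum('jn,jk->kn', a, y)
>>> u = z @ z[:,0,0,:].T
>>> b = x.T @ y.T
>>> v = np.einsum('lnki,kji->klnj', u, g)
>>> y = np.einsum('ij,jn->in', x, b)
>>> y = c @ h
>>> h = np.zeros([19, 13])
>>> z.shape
(5, 31, 13, 3)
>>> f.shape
(13, 3, 31)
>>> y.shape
(31, 11)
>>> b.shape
(31, 5)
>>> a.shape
(31, 13)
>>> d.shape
(5,)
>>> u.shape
(5, 31, 13, 5)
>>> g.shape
(13, 3, 5)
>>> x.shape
(13, 31)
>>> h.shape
(19, 13)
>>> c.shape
(31, 31)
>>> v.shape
(13, 5, 31, 3)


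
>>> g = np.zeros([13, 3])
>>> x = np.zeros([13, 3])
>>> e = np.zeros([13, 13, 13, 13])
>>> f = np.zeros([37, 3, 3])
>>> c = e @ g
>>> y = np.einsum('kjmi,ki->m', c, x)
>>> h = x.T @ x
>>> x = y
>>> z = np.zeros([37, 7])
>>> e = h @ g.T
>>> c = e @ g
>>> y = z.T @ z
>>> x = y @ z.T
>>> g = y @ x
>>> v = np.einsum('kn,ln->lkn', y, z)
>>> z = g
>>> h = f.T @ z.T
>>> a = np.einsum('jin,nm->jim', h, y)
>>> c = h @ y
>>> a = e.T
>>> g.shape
(7, 37)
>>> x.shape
(7, 37)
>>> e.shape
(3, 13)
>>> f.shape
(37, 3, 3)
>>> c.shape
(3, 3, 7)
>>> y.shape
(7, 7)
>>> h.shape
(3, 3, 7)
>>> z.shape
(7, 37)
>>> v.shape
(37, 7, 7)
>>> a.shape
(13, 3)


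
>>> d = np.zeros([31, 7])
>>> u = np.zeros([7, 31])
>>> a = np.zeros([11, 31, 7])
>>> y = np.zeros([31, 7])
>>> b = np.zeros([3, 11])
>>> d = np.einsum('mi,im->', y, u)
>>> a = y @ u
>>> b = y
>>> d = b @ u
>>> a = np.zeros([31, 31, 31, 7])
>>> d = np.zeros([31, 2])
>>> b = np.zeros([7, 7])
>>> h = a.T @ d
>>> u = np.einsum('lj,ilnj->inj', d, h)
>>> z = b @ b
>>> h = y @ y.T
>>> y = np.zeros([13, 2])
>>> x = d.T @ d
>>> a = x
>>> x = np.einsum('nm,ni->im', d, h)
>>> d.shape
(31, 2)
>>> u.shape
(7, 31, 2)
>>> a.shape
(2, 2)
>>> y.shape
(13, 2)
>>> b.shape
(7, 7)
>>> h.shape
(31, 31)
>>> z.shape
(7, 7)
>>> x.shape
(31, 2)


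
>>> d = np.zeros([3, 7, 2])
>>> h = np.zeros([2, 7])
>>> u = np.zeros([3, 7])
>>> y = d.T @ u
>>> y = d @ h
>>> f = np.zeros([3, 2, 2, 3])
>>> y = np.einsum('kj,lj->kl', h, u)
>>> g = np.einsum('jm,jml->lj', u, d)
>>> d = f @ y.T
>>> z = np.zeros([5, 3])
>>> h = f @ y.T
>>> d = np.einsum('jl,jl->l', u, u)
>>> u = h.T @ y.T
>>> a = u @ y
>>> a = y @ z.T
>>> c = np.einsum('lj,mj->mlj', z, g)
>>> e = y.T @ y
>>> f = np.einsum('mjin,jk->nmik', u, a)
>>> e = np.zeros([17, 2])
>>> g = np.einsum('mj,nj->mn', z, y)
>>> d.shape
(7,)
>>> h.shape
(3, 2, 2, 2)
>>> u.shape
(2, 2, 2, 2)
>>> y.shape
(2, 3)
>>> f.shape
(2, 2, 2, 5)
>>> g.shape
(5, 2)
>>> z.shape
(5, 3)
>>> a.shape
(2, 5)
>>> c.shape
(2, 5, 3)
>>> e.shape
(17, 2)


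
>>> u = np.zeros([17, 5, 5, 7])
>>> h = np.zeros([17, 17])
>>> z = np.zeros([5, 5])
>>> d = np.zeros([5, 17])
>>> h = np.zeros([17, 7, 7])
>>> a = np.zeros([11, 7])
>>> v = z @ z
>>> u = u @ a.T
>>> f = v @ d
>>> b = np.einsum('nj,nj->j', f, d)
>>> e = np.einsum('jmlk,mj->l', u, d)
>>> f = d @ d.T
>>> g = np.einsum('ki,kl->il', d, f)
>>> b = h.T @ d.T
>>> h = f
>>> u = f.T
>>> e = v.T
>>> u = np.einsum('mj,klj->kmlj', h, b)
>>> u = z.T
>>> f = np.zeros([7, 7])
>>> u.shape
(5, 5)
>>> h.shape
(5, 5)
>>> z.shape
(5, 5)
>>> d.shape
(5, 17)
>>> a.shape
(11, 7)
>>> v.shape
(5, 5)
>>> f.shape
(7, 7)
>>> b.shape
(7, 7, 5)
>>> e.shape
(5, 5)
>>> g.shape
(17, 5)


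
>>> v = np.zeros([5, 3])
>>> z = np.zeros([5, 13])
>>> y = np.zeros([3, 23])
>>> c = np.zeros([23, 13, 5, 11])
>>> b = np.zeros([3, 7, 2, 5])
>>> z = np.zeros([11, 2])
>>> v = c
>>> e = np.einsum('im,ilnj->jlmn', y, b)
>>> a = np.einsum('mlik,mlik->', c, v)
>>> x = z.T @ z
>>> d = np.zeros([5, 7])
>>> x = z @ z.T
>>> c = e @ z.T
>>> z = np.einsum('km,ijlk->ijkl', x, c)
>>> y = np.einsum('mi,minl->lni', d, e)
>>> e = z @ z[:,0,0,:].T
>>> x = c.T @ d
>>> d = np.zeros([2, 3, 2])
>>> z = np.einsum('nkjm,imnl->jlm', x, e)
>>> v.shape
(23, 13, 5, 11)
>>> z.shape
(7, 5, 7)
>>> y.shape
(2, 23, 7)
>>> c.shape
(5, 7, 23, 11)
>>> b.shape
(3, 7, 2, 5)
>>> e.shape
(5, 7, 11, 5)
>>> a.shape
()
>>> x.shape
(11, 23, 7, 7)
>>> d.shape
(2, 3, 2)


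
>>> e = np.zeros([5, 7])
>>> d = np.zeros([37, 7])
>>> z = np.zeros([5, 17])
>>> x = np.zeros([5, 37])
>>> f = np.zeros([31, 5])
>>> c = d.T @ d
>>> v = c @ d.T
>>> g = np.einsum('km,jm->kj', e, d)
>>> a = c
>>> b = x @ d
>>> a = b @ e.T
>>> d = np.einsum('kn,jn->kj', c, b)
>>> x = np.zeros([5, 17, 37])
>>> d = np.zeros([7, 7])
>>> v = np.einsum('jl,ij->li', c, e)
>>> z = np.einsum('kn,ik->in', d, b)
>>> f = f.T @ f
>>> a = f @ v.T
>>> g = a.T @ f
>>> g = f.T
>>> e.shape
(5, 7)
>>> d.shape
(7, 7)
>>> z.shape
(5, 7)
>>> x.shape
(5, 17, 37)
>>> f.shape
(5, 5)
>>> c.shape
(7, 7)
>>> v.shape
(7, 5)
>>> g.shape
(5, 5)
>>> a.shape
(5, 7)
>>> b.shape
(5, 7)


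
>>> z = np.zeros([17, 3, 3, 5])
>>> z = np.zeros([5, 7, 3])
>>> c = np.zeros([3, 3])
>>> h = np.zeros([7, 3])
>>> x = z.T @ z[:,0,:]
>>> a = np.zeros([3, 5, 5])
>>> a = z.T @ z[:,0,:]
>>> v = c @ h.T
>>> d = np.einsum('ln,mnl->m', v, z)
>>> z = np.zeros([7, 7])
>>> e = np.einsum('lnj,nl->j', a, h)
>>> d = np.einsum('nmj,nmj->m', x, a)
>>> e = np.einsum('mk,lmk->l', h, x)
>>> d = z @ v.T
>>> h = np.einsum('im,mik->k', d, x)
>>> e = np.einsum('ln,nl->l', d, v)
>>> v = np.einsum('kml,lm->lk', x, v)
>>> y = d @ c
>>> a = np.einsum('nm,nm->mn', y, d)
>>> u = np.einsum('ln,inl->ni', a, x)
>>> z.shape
(7, 7)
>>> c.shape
(3, 3)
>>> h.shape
(3,)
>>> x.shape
(3, 7, 3)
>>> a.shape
(3, 7)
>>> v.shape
(3, 3)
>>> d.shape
(7, 3)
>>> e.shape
(7,)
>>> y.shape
(7, 3)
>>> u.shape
(7, 3)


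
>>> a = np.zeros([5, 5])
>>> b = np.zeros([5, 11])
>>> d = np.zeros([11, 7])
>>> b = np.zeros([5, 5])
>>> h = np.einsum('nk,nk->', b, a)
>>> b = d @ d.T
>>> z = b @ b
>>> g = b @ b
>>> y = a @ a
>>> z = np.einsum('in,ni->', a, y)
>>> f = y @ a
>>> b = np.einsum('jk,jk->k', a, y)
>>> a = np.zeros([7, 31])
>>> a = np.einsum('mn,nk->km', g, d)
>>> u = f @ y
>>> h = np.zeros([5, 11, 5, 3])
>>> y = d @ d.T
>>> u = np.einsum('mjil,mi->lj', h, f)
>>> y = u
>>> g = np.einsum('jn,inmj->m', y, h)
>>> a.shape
(7, 11)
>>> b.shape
(5,)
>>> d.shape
(11, 7)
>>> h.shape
(5, 11, 5, 3)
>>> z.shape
()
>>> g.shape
(5,)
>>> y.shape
(3, 11)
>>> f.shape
(5, 5)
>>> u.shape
(3, 11)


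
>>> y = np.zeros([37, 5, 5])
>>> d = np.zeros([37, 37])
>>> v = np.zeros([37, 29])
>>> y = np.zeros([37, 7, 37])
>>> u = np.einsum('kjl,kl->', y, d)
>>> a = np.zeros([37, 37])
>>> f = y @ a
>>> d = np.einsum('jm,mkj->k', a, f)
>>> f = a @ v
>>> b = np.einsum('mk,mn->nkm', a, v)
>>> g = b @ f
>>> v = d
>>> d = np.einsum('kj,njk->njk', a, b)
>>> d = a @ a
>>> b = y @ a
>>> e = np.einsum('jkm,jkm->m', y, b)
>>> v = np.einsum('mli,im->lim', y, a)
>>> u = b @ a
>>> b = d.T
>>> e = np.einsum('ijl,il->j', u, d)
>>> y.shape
(37, 7, 37)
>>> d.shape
(37, 37)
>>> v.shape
(7, 37, 37)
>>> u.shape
(37, 7, 37)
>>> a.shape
(37, 37)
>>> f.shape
(37, 29)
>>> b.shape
(37, 37)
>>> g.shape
(29, 37, 29)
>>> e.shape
(7,)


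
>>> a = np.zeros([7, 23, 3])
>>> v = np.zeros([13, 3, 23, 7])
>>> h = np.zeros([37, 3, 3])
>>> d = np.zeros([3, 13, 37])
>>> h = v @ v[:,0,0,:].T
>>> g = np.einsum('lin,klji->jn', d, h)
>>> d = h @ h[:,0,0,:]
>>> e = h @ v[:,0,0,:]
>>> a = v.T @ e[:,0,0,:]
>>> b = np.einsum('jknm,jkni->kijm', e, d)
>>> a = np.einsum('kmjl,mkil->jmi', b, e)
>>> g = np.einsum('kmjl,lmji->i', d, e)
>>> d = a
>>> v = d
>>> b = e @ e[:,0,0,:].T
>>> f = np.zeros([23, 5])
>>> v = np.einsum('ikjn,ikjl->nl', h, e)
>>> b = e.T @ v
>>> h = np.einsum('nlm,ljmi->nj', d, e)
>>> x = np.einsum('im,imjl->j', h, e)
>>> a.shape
(13, 13, 23)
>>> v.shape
(13, 7)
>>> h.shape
(13, 3)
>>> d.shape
(13, 13, 23)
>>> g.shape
(7,)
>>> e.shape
(13, 3, 23, 7)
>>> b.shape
(7, 23, 3, 7)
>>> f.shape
(23, 5)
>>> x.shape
(23,)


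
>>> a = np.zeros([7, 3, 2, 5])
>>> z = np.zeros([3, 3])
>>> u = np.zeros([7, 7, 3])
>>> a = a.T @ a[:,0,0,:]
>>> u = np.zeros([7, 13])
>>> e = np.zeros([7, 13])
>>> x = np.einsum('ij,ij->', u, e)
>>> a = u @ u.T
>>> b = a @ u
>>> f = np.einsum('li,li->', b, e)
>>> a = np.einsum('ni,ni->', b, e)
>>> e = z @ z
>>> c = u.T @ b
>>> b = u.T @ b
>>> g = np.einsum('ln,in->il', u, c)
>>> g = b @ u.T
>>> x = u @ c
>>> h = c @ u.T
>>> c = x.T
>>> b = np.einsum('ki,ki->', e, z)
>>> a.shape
()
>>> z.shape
(3, 3)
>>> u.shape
(7, 13)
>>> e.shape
(3, 3)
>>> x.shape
(7, 13)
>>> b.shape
()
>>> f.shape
()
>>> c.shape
(13, 7)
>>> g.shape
(13, 7)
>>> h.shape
(13, 7)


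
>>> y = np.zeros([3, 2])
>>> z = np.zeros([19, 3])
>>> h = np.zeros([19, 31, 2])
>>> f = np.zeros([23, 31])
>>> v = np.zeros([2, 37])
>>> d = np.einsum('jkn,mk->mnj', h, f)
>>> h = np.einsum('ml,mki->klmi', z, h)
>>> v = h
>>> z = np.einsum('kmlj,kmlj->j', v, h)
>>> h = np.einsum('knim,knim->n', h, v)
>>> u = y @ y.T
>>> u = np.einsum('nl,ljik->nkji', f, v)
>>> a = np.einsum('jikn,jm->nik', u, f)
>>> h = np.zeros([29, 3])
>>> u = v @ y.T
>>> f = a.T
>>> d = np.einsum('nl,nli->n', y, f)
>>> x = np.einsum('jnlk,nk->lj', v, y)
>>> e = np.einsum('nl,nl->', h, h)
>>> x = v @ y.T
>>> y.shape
(3, 2)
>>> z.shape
(2,)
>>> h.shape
(29, 3)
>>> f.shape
(3, 2, 19)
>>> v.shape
(31, 3, 19, 2)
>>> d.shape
(3,)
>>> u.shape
(31, 3, 19, 3)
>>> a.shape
(19, 2, 3)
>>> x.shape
(31, 3, 19, 3)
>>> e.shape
()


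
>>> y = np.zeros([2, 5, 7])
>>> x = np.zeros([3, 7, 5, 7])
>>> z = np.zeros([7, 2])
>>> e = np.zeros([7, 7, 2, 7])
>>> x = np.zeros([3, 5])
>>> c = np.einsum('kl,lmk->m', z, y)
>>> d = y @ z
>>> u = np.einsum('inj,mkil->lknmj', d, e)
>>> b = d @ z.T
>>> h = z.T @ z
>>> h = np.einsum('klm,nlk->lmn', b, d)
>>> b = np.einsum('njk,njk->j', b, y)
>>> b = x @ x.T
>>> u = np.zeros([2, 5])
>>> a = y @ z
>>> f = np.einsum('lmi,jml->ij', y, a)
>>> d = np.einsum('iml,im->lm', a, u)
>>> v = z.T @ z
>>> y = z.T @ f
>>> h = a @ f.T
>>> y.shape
(2, 2)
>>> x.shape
(3, 5)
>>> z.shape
(7, 2)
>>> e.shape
(7, 7, 2, 7)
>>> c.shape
(5,)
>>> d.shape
(2, 5)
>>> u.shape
(2, 5)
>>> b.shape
(3, 3)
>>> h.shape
(2, 5, 7)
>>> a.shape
(2, 5, 2)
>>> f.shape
(7, 2)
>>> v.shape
(2, 2)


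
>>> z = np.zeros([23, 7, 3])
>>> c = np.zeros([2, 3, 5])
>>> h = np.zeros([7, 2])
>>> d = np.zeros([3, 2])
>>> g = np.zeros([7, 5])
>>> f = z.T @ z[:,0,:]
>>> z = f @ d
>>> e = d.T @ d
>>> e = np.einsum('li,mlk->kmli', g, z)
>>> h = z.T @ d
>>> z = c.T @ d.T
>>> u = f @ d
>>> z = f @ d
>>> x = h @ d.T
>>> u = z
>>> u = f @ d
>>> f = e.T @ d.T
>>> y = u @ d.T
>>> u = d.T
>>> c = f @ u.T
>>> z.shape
(3, 7, 2)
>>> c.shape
(5, 7, 3, 2)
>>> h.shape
(2, 7, 2)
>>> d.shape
(3, 2)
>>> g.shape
(7, 5)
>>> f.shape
(5, 7, 3, 3)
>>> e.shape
(2, 3, 7, 5)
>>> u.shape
(2, 3)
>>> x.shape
(2, 7, 3)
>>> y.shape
(3, 7, 3)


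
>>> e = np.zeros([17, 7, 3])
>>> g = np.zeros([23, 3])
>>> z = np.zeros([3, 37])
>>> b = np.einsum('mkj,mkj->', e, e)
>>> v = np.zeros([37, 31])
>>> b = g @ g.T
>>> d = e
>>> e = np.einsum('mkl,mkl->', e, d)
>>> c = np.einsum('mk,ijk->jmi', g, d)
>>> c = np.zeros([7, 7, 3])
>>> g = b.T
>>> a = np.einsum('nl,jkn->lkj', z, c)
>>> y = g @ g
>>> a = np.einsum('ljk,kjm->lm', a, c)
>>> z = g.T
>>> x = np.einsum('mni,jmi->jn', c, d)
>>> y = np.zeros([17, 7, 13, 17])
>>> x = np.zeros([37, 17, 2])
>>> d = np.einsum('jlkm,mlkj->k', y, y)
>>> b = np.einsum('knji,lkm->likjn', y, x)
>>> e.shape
()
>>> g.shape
(23, 23)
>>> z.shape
(23, 23)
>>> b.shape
(37, 17, 17, 13, 7)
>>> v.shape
(37, 31)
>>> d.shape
(13,)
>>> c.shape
(7, 7, 3)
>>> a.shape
(37, 3)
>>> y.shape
(17, 7, 13, 17)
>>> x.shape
(37, 17, 2)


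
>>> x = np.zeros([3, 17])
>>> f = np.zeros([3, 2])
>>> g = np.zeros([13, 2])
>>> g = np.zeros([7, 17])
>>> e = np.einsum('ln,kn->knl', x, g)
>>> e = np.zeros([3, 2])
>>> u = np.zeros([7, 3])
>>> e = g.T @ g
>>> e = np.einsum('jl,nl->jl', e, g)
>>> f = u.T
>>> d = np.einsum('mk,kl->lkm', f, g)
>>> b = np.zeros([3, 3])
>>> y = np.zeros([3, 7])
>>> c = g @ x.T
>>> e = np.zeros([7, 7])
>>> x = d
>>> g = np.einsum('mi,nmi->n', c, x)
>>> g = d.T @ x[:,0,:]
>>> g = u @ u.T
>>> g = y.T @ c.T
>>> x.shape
(17, 7, 3)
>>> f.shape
(3, 7)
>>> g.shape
(7, 7)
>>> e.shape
(7, 7)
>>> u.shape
(7, 3)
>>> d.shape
(17, 7, 3)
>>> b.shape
(3, 3)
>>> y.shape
(3, 7)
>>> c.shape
(7, 3)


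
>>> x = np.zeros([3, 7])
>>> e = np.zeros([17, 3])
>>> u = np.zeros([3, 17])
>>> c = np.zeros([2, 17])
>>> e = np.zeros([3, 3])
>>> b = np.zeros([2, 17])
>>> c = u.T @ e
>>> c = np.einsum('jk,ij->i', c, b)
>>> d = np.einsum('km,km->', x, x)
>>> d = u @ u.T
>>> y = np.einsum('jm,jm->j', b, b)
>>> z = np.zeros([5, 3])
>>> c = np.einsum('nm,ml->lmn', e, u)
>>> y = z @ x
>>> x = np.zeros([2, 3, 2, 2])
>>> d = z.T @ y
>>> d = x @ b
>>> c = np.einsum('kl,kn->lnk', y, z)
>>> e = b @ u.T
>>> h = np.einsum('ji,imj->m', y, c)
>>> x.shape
(2, 3, 2, 2)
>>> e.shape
(2, 3)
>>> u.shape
(3, 17)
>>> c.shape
(7, 3, 5)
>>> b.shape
(2, 17)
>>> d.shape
(2, 3, 2, 17)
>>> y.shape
(5, 7)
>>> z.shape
(5, 3)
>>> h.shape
(3,)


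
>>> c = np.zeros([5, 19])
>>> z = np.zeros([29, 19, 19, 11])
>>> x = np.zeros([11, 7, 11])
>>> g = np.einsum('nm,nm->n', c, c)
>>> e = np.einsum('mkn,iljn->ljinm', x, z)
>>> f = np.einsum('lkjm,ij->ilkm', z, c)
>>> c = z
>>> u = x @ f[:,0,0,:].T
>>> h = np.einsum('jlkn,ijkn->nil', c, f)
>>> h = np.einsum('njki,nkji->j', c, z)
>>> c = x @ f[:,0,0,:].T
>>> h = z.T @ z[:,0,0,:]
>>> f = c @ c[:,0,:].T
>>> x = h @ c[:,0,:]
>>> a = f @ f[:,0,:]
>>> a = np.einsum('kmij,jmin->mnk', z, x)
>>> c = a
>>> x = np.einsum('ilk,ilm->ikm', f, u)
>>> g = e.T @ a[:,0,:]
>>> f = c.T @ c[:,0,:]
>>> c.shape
(19, 5, 29)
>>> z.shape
(29, 19, 19, 11)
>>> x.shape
(11, 11, 5)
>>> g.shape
(11, 11, 29, 19, 29)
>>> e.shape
(19, 19, 29, 11, 11)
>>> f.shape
(29, 5, 29)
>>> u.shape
(11, 7, 5)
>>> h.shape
(11, 19, 19, 11)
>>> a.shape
(19, 5, 29)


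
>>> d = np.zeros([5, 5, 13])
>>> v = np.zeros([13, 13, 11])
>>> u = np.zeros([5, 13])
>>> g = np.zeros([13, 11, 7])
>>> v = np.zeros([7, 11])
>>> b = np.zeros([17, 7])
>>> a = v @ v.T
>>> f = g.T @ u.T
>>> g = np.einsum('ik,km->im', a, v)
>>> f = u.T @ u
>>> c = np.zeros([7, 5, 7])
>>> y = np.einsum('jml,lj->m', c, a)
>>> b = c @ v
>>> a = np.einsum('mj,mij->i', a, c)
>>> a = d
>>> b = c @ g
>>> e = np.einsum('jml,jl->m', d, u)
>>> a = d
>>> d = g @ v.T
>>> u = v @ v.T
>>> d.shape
(7, 7)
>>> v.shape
(7, 11)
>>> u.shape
(7, 7)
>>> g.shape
(7, 11)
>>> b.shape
(7, 5, 11)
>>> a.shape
(5, 5, 13)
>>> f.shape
(13, 13)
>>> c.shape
(7, 5, 7)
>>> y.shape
(5,)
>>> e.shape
(5,)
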